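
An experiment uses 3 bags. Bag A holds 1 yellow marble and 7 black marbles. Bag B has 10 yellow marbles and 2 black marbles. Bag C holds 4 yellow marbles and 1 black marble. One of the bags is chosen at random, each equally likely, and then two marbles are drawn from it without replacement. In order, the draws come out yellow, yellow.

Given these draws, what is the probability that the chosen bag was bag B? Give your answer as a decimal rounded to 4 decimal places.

Under each hypothesis, the probability of the observed sequence is: P(data | bag A) = (1/8)(0/7) = 0; P(data | bag B) = (10/12)(9/11) = 15/22; P(data | bag C) = (4/5)(3/4) = 3/5.
Weighting by the prior gives 1/3 · 0 = 0, 1/3 · 15/22 = 5/22, 1/3 · 3/5 = 1/5; these sum to 47/110.
So P(bag B | data) = (5/22) / (47/110) = 25/47.

0.5319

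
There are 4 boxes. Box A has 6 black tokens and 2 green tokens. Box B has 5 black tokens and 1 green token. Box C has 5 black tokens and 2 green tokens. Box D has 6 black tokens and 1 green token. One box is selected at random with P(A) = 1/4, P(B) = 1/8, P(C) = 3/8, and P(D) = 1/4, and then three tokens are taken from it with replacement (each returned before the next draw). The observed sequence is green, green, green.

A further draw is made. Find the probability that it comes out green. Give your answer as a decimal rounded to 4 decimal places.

Compute the likelihood of the observed sequence for each case: P(data | box A) = (2/8)(2/8)(2/8) = 0.015625; P(data | box B) = (1/6)(1/6)(1/6) = 0.0046296; P(data | box C) = (2/7)(2/7)(2/7) = 0.023324; P(data | box D) = (1/7)(1/7)(1/7) = 0.0029155.
The prior-weighted likelihoods are 1/4 · 0.015625 = 0.0039062, 1/8 · 0.0046296 = 0.0005787, 3/8 · 0.023324 = 0.0087464, 1/4 · 0.0029155 = 0.00072886; summing to 0.01396.
Dividing through by the total gives posterior P(box A | data) = 0.27981, P(box B | data) = 0.041454, P(box C | data) = 0.62652, P(box D | data) = 0.05221.
Averaging over the posterior, P(green next | data) = (1/4)(0.27981) + (1/6)(0.041454) + (2/7)(0.62652) + (1/7)(0.05221) = 0.26333.

0.2633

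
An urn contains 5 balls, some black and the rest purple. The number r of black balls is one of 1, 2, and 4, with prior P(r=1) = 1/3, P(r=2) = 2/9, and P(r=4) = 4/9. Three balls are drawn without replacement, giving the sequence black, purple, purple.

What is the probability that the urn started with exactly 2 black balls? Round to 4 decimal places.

Compute the likelihood of the observed sequence for each case: P(data | r = 1) = (1/5)(4/4)(3/3) = 1/5; P(data | r = 2) = (2/5)(3/4)(2/3) = 1/5; P(data | r = 4) = (4/5)(1/4)(0/3) = 0.
Weighting by the prior gives 1/3 · 1/5 = 1/15, 2/9 · 1/5 = 2/45, 4/9 · 0 = 0; with total 1/9.
By Bayes' rule, P(r = 2 | data) = (2/45) / (1/9) = 2/5.

0.4000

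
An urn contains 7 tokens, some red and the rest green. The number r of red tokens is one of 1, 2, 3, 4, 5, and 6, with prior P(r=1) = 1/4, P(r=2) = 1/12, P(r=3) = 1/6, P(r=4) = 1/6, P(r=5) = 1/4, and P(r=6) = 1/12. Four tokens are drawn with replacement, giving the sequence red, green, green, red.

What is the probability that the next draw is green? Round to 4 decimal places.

0.4847

Under each hypothesis, the probability of the observed sequence is: P(data | r = 1) = (1/7)(6/7)(6/7)(1/7) = 0.014994; P(data | r = 2) = (2/7)(5/7)(5/7)(2/7) = 0.041649; P(data | r = 3) = (3/7)(4/7)(4/7)(3/7) = 0.059975; P(data | r = 4) = (4/7)(3/7)(3/7)(4/7) = 0.059975; P(data | r = 5) = (5/7)(2/7)(2/7)(5/7) = 0.041649; P(data | r = 6) = (6/7)(1/7)(1/7)(6/7) = 0.014994.
Multiplying each by its prior: 1/4 · 0.014994 = 0.0037484, 1/12 · 0.041649 = 0.0034708, 1/6 · 0.059975 = 0.0099958, 1/6 · 0.059975 = 0.0099958, 1/4 · 0.041649 = 0.010412, 1/12 · 0.014994 = 0.0012495; summing to 0.038873.
The posterior is then P(r = 1 | data) = 0.096429, P(r = 2 | data) = 0.089286, P(r = 3 | data) = 0.25714, P(r = 4 | data) = 0.25714, P(r = 5 | data) = 0.26786, P(r = 6 | data) = 0.032143.
Averaging over the posterior, P(green next | data) = (6/7)(0.096429) + (5/7)(0.089286) + (4/7)(0.25714) + (3/7)(0.25714) + (2/7)(0.26786) + (1/7)(0.032143) = 0.48469.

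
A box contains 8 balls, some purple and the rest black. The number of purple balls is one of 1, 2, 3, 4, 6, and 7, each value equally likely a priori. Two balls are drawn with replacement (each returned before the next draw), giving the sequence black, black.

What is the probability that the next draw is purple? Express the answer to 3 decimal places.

0.278

Under each hypothesis, the probability of the observed sequence is: P(data | r = 1) = (7/8)(7/8) = 49/64; P(data | r = 2) = (6/8)(6/8) = 9/16; P(data | r = 3) = (5/8)(5/8) = 25/64; P(data | r = 4) = (4/8)(4/8) = 1/4; P(data | r = 6) = (2/8)(2/8) = 1/16; P(data | r = 7) = (1/8)(1/8) = 1/64.
The prior-weighted likelihoods are 1/6 · 49/64 = 49/384, 1/6 · 9/16 = 3/32, 1/6 · 25/64 = 25/384, 1/6 · 1/4 = 1/24, 1/6 · 1/16 = 1/96, 1/6 · 1/64 = 1/384; these sum to 131/384.
The posterior is then P(r = 1 | data) = 0.37405, P(r = 2 | data) = 0.27481, P(r = 3 | data) = 0.19084, P(r = 4 | data) = 0.12214, P(r = 6 | data) = 0.030534, P(r = 7 | data) = 0.0076336.
The predictive probability is P(purple next | data) = (1/8)(0.37405) + (1/4)(0.27481) + (3/8)(0.19084) + (1/2)(0.12214) + (3/4)(0.030534) + (7/8)(0.0076336) = 0.27767.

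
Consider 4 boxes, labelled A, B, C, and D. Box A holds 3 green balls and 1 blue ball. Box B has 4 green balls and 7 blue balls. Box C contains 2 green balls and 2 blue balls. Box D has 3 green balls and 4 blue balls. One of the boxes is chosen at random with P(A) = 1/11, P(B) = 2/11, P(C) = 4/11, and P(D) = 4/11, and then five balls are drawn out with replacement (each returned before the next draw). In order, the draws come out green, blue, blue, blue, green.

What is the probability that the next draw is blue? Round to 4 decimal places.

0.5498

Compute the likelihood of the observed sequence for each case: P(data | box A) = (3/4)(1/4)(1/4)(1/4)(3/4) = 0.0087891; P(data | box B) = (4/11)(7/11)(7/11)(7/11)(4/11) = 0.034076; P(data | box C) = (2/4)(2/4)(2/4)(2/4)(2/4) = 0.03125; P(data | box D) = (3/7)(4/7)(4/7)(4/7)(3/7) = 0.034271.
The prior-weighted likelihoods are 1/11 · 0.0087891 = 0.00079901, 2/11 · 0.034076 = 0.0061957, 4/11 · 0.03125 = 0.011364, 4/11 · 0.034271 = 0.012462; these sum to 0.030821.
Normalising, the posterior is P(box A | data) = 0.025924, P(box B | data) = 0.20102, P(box C | data) = 0.3687, P(box D | data) = 0.40435.
The predictive probability is P(blue next | data) = (1/4)(0.025924) + (7/11)(0.20102) + (1/2)(0.3687) + (4/7)(0.40435) = 0.54981.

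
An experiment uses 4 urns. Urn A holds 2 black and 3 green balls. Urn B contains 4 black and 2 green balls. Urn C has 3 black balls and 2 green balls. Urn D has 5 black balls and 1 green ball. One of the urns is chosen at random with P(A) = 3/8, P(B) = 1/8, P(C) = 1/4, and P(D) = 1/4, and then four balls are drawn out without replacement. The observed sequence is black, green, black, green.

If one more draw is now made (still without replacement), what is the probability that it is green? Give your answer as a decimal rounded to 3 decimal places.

0.529

Compute the likelihood of the observed sequence for each case: P(data | urn A) = (2/5)(3/4)(1/3)(2/2) = 1/10; P(data | urn B) = (4/6)(2/5)(3/4)(1/3) = 1/15; P(data | urn C) = (3/5)(2/4)(2/3)(1/2) = 1/10; P(data | urn D) = (5/6)(1/5)(4/4)(0/3) = 0.
Weighting by the prior gives 3/8 · 1/10 = 3/80, 1/8 · 1/15 = 1/120, 1/4 · 1/10 = 1/40, 1/4 · 0 = 0; summing to 17/240.
The posterior is then P(urn A | data) = 9/17, P(urn B | data) = 2/17, P(urn C | data) = 6/17, P(urn D | data) = 0.
The predictive probability is P(green next | data) = (1)(9/17) + (0)(2/17) + (0)(6/17) = 9/17.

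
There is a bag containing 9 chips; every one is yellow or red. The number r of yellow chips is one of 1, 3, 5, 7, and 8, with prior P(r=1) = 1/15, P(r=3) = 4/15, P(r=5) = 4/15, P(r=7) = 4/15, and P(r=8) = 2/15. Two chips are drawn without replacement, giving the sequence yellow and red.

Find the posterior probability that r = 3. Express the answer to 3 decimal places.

Under each hypothesis, the probability of the observed sequence is: P(data | r = 1) = (1/9)(8/8) = 1/9; P(data | r = 3) = (3/9)(6/8) = 1/4; P(data | r = 5) = (5/9)(4/8) = 5/18; P(data | r = 7) = (7/9)(2/8) = 7/36; P(data | r = 8) = (8/9)(1/8) = 1/9.
The prior-weighted likelihoods are 1/15 · 1/9 = 1/135, 4/15 · 1/4 = 1/15, 4/15 · 5/18 = 2/27, 4/15 · 7/36 = 7/135, 2/15 · 1/9 = 2/135; summing to 29/135.
So P(r = 3 | data) = (1/15) / (29/135) = 9/29.

0.310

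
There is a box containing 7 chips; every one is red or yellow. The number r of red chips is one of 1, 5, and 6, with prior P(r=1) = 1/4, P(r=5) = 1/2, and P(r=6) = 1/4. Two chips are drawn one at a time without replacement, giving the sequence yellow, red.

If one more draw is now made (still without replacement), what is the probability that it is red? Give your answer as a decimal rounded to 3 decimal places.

0.688

For each hypothesis, P(data | H) works out to: P(data | r = 1) = (6/7)(1/6) = 1/7; P(data | r = 5) = (2/7)(5/6) = 5/21; P(data | r = 6) = (1/7)(6/6) = 1/7.
Weighting by the prior gives 1/4 · 1/7 = 1/28, 1/2 · 5/21 = 5/42, 1/4 · 1/7 = 1/28; with total 4/21.
Normalising, the posterior is P(r = 1 | data) = 3/16, P(r = 5 | data) = 5/8, P(r = 6 | data) = 3/16.
So P(red next | data) = Σ P(red next | H) P(H | data) = (0)(3/16) + (4/5)(5/8) + (1)(3/16) = 11/16.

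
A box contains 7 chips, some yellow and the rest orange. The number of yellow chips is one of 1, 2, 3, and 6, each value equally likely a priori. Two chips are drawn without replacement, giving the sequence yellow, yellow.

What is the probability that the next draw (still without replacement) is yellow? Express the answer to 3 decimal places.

For each hypothesis, P(data | H) works out to: P(data | r = 1) = (1/7)(0/6) = 0; P(data | r = 2) = (2/7)(1/6) = 1/21; P(data | r = 3) = (3/7)(2/6) = 1/7; P(data | r = 6) = (6/7)(5/6) = 5/7.
Weighting by the prior gives 1/4 · 0 = 0, 1/4 · 1/21 = 1/84, 1/4 · 1/7 = 1/28, 1/4 · 5/7 = 5/28; these sum to 19/84.
The posterior is then P(r = 1 | data) = 0, P(r = 2 | data) = 1/19, P(r = 3 | data) = 3/19, P(r = 6 | data) = 15/19.
The predictive probability is P(yellow next | data) = (0)(1/19) + (1/5)(3/19) + (4/5)(15/19) = 63/95.

0.663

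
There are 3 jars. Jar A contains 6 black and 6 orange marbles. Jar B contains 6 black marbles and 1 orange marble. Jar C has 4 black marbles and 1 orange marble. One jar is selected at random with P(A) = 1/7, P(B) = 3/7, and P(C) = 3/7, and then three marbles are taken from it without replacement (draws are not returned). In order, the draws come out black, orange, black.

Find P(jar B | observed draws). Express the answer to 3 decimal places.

Compute the likelihood of the observed sequence for each case: P(data | jar A) = (6/12)(6/11)(5/10) = 0.13636; P(data | jar B) = (6/7)(1/6)(5/5) = 0.14286; P(data | jar C) = (4/5)(1/4)(3/3) = 0.2.
Weighting by the prior gives 1/7 · 0.13636 = 0.019481, 3/7 · 0.14286 = 0.061224, 3/7 · 0.2 = 0.085714; summing to 0.16642.
Hence P(jar B | data) = (0.061224) / (0.16642) = 0.36789.

0.368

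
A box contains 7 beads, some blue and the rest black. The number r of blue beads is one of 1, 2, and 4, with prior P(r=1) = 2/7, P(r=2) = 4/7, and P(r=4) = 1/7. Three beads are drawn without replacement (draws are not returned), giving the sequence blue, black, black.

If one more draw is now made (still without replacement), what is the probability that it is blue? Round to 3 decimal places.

Compute the likelihood of the observed sequence for each case: P(data | r = 1) = (1/7)(6/6)(5/5) = 1/7; P(data | r = 2) = (2/7)(5/6)(4/5) = 4/21; P(data | r = 4) = (4/7)(3/6)(2/5) = 4/35.
The prior-weighted likelihoods are 2/7 · 1/7 = 2/49, 4/7 · 4/21 = 16/147, 1/7 · 4/35 = 4/245; these sum to 122/735.
The posterior is then P(r = 1 | data) = 15/61, P(r = 2 | data) = 40/61, P(r = 4 | data) = 6/61.
The predictive probability is P(blue next | data) = (0)(15/61) + (1/4)(40/61) + (3/4)(6/61) = 29/122.

0.238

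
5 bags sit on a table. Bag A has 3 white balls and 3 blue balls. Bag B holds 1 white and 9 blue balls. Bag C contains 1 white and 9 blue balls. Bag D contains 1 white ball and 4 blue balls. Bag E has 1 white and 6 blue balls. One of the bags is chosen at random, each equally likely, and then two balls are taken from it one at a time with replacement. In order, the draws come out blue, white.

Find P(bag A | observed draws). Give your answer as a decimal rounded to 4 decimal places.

0.3509

Compute the likelihood of the observed sequence for each case: P(data | bag A) = (3/6)(3/6) = 0.25; P(data | bag B) = (9/10)(1/10) = 0.09; P(data | bag C) = (9/10)(1/10) = 0.09; P(data | bag D) = (4/5)(1/5) = 0.16; P(data | bag E) = (6/7)(1/7) = 0.12245.
The prior-weighted likelihoods are 1/5 · 0.25 = 0.05, 1/5 · 0.09 = 0.018, 1/5 · 0.09 = 0.018, 1/5 · 0.16 = 0.032, 1/5 · 0.12245 = 0.02449; these sum to 0.14249.
So P(bag A | data) = (0.05) / (0.14249) = 0.3509.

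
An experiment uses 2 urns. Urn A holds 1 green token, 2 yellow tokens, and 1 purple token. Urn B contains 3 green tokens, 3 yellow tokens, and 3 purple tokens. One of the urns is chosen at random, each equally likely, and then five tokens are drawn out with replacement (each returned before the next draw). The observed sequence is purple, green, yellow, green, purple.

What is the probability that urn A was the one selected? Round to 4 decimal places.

Compute the likelihood of the observed sequence for each case: P(data | urn A) = (1/4)(1/4)(2/4)(1/4)(1/4) = 0.0019531; P(data | urn B) = (3/9)(3/9)(3/9)(3/9)(3/9) = 0.0041152.
Multiplying each by its prior: 1/2 · 0.0019531 = 0.00097656, 1/2 · 0.0041152 = 0.0020576; these sum to 0.0030342.
By Bayes' rule, P(urn A | data) = (0.00097656) / (0.0030342) = 0.32185.

0.3219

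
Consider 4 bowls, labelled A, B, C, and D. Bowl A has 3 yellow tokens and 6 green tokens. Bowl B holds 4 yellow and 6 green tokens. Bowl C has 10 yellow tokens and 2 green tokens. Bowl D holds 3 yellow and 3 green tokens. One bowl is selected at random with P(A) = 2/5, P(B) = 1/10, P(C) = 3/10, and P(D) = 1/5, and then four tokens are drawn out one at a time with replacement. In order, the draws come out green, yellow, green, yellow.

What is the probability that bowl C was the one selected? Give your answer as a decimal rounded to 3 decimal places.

Compute the likelihood of the observed sequence for each case: P(data | bowl A) = (6/9)(3/9)(6/9)(3/9) = 0.049383; P(data | bowl B) = (6/10)(4/10)(6/10)(4/10) = 0.0576; P(data | bowl C) = (2/12)(10/12)(2/12)(10/12) = 0.01929; P(data | bowl D) = (3/6)(3/6)(3/6)(3/6) = 0.0625.
Weighting by the prior gives 2/5 · 0.049383 = 0.019753, 1/10 · 0.0576 = 0.00576, 3/10 · 0.01929 = 0.005787, 1/5 · 0.0625 = 0.0125; with total 0.0438.
Hence P(bowl C | data) = (0.005787) / (0.0438) = 0.13212.

0.132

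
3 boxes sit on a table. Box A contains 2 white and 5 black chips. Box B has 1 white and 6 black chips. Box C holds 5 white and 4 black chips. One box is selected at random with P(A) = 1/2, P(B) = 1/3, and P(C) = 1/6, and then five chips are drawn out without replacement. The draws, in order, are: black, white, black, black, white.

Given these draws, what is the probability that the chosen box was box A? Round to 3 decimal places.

For each hypothesis, P(data | H) works out to: P(data | box A) = (5/7)(2/6)(4/5)(3/4)(1/3) = 1/21; P(data | box B) = (6/7)(1/6)(5/5)(4/4)(0/3) = 0; P(data | box C) = (4/9)(5/8)(3/7)(2/6)(4/5) = 2/63.
Multiplying each by its prior: 1/2 · 1/21 = 1/42, 1/3 · 0 = 0, 1/6 · 2/63 = 1/189; with total 11/378.
Hence P(box A | data) = (1/42) / (11/378) = 9/11.

0.818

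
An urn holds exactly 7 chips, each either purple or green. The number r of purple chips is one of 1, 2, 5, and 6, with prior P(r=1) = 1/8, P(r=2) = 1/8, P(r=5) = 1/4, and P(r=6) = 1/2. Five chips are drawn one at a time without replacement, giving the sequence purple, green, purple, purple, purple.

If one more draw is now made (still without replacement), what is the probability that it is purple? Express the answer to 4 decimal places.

Compute the likelihood of the observed sequence for each case: P(data | r = 1) = (1/7)(6/6)(0/5) = 0; P(data | r = 2) = (2/7)(5/6)(1/5)(0/4) = 0; P(data | r = 5) = (5/7)(2/6)(4/5)(3/4)(2/3) = 2/21; P(data | r = 6) = (6/7)(1/6)(5/5)(4/4)(3/3) = 1/7.
Weighting by the prior gives 1/8 · 0 = 0, 1/8 · 0 = 0, 1/4 · 2/21 = 1/42, 1/2 · 1/7 = 1/14; summing to 2/21.
Normalising, the posterior is P(r = 1 | data) = 0, P(r = 2 | data) = 0, P(r = 5 | data) = 1/4, P(r = 6 | data) = 3/4.
So P(purple next | data) = Σ P(purple next | H) P(H | data) = (1/2)(1/4) + (1)(3/4) = 7/8.

0.8750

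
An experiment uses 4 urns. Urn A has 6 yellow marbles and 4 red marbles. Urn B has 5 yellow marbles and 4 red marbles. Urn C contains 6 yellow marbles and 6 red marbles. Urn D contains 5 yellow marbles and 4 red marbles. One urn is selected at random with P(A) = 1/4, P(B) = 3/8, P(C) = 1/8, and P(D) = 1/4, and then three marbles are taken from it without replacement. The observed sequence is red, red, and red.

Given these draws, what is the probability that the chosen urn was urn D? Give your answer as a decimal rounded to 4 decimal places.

0.2407

Under each hypothesis, the probability of the observed sequence is: P(data | urn A) = (4/10)(3/9)(2/8) = 0.033333; P(data | urn B) = (4/9)(3/8)(2/7) = 0.047619; P(data | urn C) = (6/12)(5/11)(4/10) = 0.090909; P(data | urn D) = (4/9)(3/8)(2/7) = 0.047619.
The prior-weighted likelihoods are 1/4 · 0.033333 = 0.0083333, 3/8 · 0.047619 = 0.017857, 1/8 · 0.090909 = 0.011364, 1/4 · 0.047619 = 0.011905; with total 0.049459.
By Bayes' rule, P(urn D | data) = (0.011905) / (0.049459) = 0.2407.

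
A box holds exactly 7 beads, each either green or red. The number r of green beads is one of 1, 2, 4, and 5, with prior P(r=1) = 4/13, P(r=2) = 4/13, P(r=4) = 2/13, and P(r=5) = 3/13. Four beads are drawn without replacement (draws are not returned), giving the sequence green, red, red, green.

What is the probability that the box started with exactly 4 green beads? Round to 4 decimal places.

0.3396

Compute the likelihood of the observed sequence for each case: P(data | r = 1) = (1/7)(6/6)(5/5)(0/4) = 0; P(data | r = 2) = (2/7)(5/6)(4/5)(1/4) = 0.047619; P(data | r = 4) = (4/7)(3/6)(2/5)(3/4) = 0.085714; P(data | r = 5) = (5/7)(2/6)(1/5)(4/4) = 0.047619.
The prior-weighted likelihoods are 4/13 · 0 = 0, 4/13 · 0.047619 = 0.014652, 2/13 · 0.085714 = 0.013187, 3/13 · 0.047619 = 0.010989; summing to 0.038828.
So P(r = 4 | data) = (0.013187) / (0.038828) = 0.33962.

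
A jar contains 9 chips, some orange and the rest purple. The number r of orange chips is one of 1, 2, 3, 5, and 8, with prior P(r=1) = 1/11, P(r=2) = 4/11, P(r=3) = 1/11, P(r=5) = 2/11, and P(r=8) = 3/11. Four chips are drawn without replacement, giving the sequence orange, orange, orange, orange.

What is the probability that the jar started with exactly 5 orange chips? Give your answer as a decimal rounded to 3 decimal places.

0.045

The likelihood of the observed sequence under each hypothesis: P(data | r = 1) = (1/9)(0/8) = 0; P(data | r = 2) = (2/9)(1/8)(0/7) = 0; P(data | r = 3) = (3/9)(2/8)(1/7)(0/6) = 0; P(data | r = 5) = (5/9)(4/8)(3/7)(2/6) = 5/126; P(data | r = 8) = (8/9)(7/8)(6/7)(5/6) = 5/9.
Multiplying each by its prior: 1/11 · 0 = 0, 4/11 · 0 = 0, 1/11 · 0 = 0, 2/11 · 5/126 = 5/693, 3/11 · 5/9 = 5/33; these sum to 10/63.
By Bayes' rule, P(r = 5 | data) = (5/693) / (10/63) = 1/22.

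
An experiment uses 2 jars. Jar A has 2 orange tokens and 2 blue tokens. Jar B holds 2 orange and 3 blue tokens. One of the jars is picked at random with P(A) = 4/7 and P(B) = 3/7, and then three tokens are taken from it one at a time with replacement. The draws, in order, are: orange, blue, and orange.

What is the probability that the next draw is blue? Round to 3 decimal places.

0.537

Under each hypothesis, the probability of the observed sequence is: P(data | jar A) = (2/4)(2/4)(2/4) = 0.125; P(data | jar B) = (2/5)(3/5)(2/5) = 0.096.
The prior-weighted likelihoods are 4/7 · 0.125 = 0.071429, 3/7 · 0.096 = 0.041143; summing to 0.11257.
The posterior is then P(jar A | data) = 0.63452, P(jar B | data) = 0.36548.
So P(blue next | data) = Σ P(blue next | H) P(H | data) = (1/2)(0.63452) + (3/5)(0.36548) = 0.53655.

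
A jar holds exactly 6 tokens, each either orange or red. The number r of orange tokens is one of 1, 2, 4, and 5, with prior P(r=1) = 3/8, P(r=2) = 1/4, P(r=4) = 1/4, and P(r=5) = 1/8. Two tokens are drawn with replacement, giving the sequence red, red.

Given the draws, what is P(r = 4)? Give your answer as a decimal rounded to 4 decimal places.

0.0690

Compute the likelihood of the observed sequence for each case: P(data | r = 1) = (5/6)(5/6) = 25/36; P(data | r = 2) = (4/6)(4/6) = 4/9; P(data | r = 4) = (2/6)(2/6) = 1/9; P(data | r = 5) = (1/6)(1/6) = 1/36.
The prior-weighted likelihoods are 3/8 · 25/36 = 25/96, 1/4 · 4/9 = 1/9, 1/4 · 1/9 = 1/36, 1/8 · 1/36 = 1/288; these sum to 29/72.
Therefore the posterior P(r = 4 | data) = (1/36) / (29/72) = 2/29.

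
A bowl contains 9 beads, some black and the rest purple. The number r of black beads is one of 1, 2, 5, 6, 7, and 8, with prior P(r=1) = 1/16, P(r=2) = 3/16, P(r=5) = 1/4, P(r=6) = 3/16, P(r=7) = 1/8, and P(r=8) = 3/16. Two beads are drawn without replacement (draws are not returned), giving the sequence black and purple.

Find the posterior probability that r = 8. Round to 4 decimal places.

0.1017

Compute the likelihood of the observed sequence for each case: P(data | r = 1) = (1/9)(8/8) = 1/9; P(data | r = 2) = (2/9)(7/8) = 7/36; P(data | r = 5) = (5/9)(4/8) = 5/18; P(data | r = 6) = (6/9)(3/8) = 1/4; P(data | r = 7) = (7/9)(2/8) = 7/36; P(data | r = 8) = (8/9)(1/8) = 1/9.
Weighting by the prior gives 1/16 · 1/9 = 1/144, 3/16 · 7/36 = 7/192, 1/4 · 5/18 = 5/72, 3/16 · 1/4 = 3/64, 1/8 · 7/36 = 7/288, 3/16 · 1/9 = 1/48; with total 59/288.
So P(r = 8 | data) = (1/48) / (59/288) = 6/59.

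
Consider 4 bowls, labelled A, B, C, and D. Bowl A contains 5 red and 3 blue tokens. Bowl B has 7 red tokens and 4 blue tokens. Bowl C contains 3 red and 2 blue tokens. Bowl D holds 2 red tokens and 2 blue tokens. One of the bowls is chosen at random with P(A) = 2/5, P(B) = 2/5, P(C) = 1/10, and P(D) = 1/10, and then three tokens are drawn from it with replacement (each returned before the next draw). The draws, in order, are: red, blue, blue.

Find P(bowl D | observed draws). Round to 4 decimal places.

The likelihood of the observed sequence under each hypothesis: P(data | bowl A) = (5/8)(3/8)(3/8) = 0.087891; P(data | bowl B) = (7/11)(4/11)(4/11) = 0.084147; P(data | bowl C) = (3/5)(2/5)(2/5) = 0.096; P(data | bowl D) = (2/4)(2/4)(2/4) = 0.125.
Multiplying each by its prior: 2/5 · 0.087891 = 0.035156, 2/5 · 0.084147 = 0.033659, 1/10 · 0.096 = 0.0096, 1/10 · 0.125 = 0.0125; summing to 0.090915.
Therefore the posterior P(bowl D | data) = (0.0125) / (0.090915) = 0.13749.

0.1375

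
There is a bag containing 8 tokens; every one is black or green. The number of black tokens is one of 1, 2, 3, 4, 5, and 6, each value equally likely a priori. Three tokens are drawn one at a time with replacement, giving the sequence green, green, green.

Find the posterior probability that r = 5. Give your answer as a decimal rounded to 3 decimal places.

0.034

The likelihood of the observed sequence under each hypothesis: P(data | r = 1) = (7/8)(7/8)(7/8) = 0.66992; P(data | r = 2) = (6/8)(6/8)(6/8) = 0.42188; P(data | r = 3) = (5/8)(5/8)(5/8) = 0.24414; P(data | r = 4) = (4/8)(4/8)(4/8) = 0.125; P(data | r = 5) = (3/8)(3/8)(3/8) = 0.052734; P(data | r = 6) = (2/8)(2/8)(2/8) = 0.015625.
Weighting by the prior gives 1/6 · 0.66992 = 0.11165, 1/6 · 0.42188 = 0.070312, 1/6 · 0.24414 = 0.04069, 1/6 · 0.125 = 0.020833, 1/6 · 0.052734 = 0.0087891, 1/6 · 0.015625 = 0.0026042; with total 0.25488.
Therefore the posterior P(r = 5 | data) = (0.0087891) / (0.25488) = 0.034483.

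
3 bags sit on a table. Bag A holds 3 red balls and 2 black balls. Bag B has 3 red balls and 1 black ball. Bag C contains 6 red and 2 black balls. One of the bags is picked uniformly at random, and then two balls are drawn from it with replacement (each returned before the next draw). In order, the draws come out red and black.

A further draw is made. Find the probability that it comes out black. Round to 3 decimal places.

The likelihood of the observed sequence under each hypothesis: P(data | bag A) = (3/5)(2/5) = 6/25; P(data | bag B) = (3/4)(1/4) = 3/16; P(data | bag C) = (6/8)(2/8) = 3/16.
Weighting by the prior gives 1/3 · 6/25 = 2/25, 1/3 · 3/16 = 1/16, 1/3 · 3/16 = 1/16; with total 41/200.
Dividing through by the total gives posterior P(bag A | data) = 16/41, P(bag B | data) = 25/82, P(bag C | data) = 25/82.
The predictive probability is P(black next | data) = (2/5)(16/41) + (1/4)(25/82) + (1/4)(25/82) = 253/820.

0.309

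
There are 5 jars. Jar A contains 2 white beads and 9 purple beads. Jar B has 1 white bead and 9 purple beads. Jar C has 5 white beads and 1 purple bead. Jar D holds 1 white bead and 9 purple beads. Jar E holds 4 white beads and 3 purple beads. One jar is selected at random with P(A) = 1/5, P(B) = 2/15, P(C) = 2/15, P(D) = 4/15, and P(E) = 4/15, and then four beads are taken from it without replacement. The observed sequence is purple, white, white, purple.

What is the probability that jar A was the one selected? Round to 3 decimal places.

The likelihood of the observed sequence under each hypothesis: P(data | jar A) = (9/11)(2/10)(1/9)(8/8) = 0.018182; P(data | jar B) = (9/10)(1/9)(0/8) = 0; P(data | jar C) = (1/6)(5/5)(4/4)(0/3) = 0; P(data | jar D) = (9/10)(1/9)(0/8) = 0; P(data | jar E) = (3/7)(4/6)(3/5)(2/4) = 0.085714.
Multiplying each by its prior: 1/5 · 0.018182 = 0.0036364, 2/15 · 0 = 0, 2/15 · 0 = 0, 4/15 · 0 = 0, 4/15 · 0.085714 = 0.022857; these sum to 0.026494.
Hence P(jar A | data) = (0.0036364) / (0.026494) = 0.13725.

0.137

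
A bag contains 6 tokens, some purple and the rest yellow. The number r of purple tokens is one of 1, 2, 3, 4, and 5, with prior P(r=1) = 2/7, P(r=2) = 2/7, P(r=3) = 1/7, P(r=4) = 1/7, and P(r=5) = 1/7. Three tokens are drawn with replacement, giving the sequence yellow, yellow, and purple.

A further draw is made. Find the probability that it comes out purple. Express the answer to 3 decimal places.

0.358

For each hypothesis, P(data | H) works out to: P(data | r = 1) = (5/6)(5/6)(1/6) = 0.11574; P(data | r = 2) = (4/6)(4/6)(2/6) = 0.14815; P(data | r = 3) = (3/6)(3/6)(3/6) = 0.125; P(data | r = 4) = (2/6)(2/6)(4/6) = 0.074074; P(data | r = 5) = (1/6)(1/6)(5/6) = 0.023148.
The prior-weighted likelihoods are 2/7 · 0.11574 = 0.033069, 2/7 · 0.14815 = 0.042328, 1/7 · 0.125 = 0.017857, 1/7 · 0.074074 = 0.010582, 1/7 · 0.023148 = 0.0033069; summing to 0.10714.
Dividing through by the total gives posterior P(r = 1 | data) = 0.30864, P(r = 2 | data) = 0.39506, P(r = 3 | data) = 0.16667, P(r = 4 | data) = 0.098765, P(r = 5 | data) = 0.030864.
So P(purple next | data) = Σ P(purple next | H) P(H | data) = (1/6)(0.30864) + (1/3)(0.39506) + (1/2)(0.16667) + (2/3)(0.098765) + (5/6)(0.030864) = 0.35802.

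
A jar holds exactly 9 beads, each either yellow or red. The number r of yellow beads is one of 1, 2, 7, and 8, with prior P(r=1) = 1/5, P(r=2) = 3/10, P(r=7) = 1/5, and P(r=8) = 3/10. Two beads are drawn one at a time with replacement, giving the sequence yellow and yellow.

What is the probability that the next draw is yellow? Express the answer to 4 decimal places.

0.8216

Under each hypothesis, the probability of the observed sequence is: P(data | r = 1) = (1/9)(1/9) = 1/81; P(data | r = 2) = (2/9)(2/9) = 4/81; P(data | r = 7) = (7/9)(7/9) = 49/81; P(data | r = 8) = (8/9)(8/9) = 64/81.
Weighting by the prior gives 1/5 · 1/81 = 1/405, 3/10 · 4/81 = 2/135, 1/5 · 49/81 = 49/405, 3/10 · 64/81 = 32/135; summing to 152/405.
Dividing through by the total gives posterior P(r = 1 | data) = 1/152, P(r = 2 | data) = 3/76, P(r = 7 | data) = 49/152, P(r = 8 | data) = 12/19.
Averaging over the posterior, P(yellow next | data) = (1/9)(1/152) + (2/9)(3/76) + (7/9)(49/152) + (8/9)(12/19) = 281/342.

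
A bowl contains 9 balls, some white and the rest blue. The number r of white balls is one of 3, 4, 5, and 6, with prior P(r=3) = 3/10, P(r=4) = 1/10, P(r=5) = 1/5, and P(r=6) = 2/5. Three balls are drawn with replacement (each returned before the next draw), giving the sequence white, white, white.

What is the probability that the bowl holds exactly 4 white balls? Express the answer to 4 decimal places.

Under each hypothesis, the probability of the observed sequence is: P(data | r = 3) = (3/9)(3/9)(3/9) = 0.037037; P(data | r = 4) = (4/9)(4/9)(4/9) = 0.087791; P(data | r = 5) = (5/9)(5/9)(5/9) = 0.17147; P(data | r = 6) = (6/9)(6/9)(6/9) = 0.2963.
Multiplying each by its prior: 3/10 · 0.037037 = 0.011111, 1/10 · 0.087791 = 0.0087791, 1/5 · 0.17147 = 0.034294, 2/5 · 0.2963 = 0.11852; summing to 0.1727.
Therefore the posterior P(r = 4 | data) = (0.0087791) / (0.1727) = 0.050834.

0.0508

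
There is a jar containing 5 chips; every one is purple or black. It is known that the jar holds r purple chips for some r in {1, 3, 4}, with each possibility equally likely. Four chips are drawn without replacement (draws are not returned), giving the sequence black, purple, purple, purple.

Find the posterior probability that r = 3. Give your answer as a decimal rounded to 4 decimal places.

For each hypothesis, P(data | H) works out to: P(data | r = 1) = (4/5)(1/4)(0/3) = 0; P(data | r = 3) = (2/5)(3/4)(2/3)(1/2) = 1/10; P(data | r = 4) = (1/5)(4/4)(3/3)(2/2) = 1/5.
Multiplying each by its prior: 1/3 · 0 = 0, 1/3 · 1/10 = 1/30, 1/3 · 1/5 = 1/15; these sum to 1/10.
By Bayes' rule, P(r = 3 | data) = (1/30) / (1/10) = 1/3.

0.3333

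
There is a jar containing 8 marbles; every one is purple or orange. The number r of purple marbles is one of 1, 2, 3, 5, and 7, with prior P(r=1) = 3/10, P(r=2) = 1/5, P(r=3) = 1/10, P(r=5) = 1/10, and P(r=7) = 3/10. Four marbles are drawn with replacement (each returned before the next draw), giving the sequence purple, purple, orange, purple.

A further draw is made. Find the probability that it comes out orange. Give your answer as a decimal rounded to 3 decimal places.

0.268

Under each hypothesis, the probability of the observed sequence is: P(data | r = 1) = (1/8)(1/8)(7/8)(1/8) = 0.001709; P(data | r = 2) = (2/8)(2/8)(6/8)(2/8) = 0.011719; P(data | r = 3) = (3/8)(3/8)(5/8)(3/8) = 0.032959; P(data | r = 5) = (5/8)(5/8)(3/8)(5/8) = 0.091553; P(data | r = 7) = (7/8)(7/8)(1/8)(7/8) = 0.08374.
The prior-weighted likelihoods are 3/10 · 0.001709 = 0.0005127, 1/5 · 0.011719 = 0.0023437, 1/10 · 0.032959 = 0.0032959, 1/10 · 0.091553 = 0.0091553, 3/10 · 0.08374 = 0.025122; with total 0.04043.
The posterior is then P(r = 1 | data) = 0.012681, P(r = 2 | data) = 0.057971, P(r = 3 | data) = 0.081522, P(r = 5 | data) = 0.22645, P(r = 7 | data) = 0.62138.
Averaging over the posterior, P(orange next | data) = (7/8)(0.012681) + (3/4)(0.057971) + (5/8)(0.081522) + (3/8)(0.22645) + (1/8)(0.62138) = 0.26812.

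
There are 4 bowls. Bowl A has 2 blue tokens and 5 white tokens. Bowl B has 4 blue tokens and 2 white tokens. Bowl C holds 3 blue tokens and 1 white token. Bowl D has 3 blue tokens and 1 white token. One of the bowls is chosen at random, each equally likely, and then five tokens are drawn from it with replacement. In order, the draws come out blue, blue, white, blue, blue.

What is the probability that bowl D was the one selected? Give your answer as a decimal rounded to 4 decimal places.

For each hypothesis, P(data | H) works out to: P(data | bowl A) = (2/7)(2/7)(5/7)(2/7)(2/7) = 0.0047599; P(data | bowl B) = (4/6)(4/6)(2/6)(4/6)(4/6) = 0.065844; P(data | bowl C) = (3/4)(3/4)(1/4)(3/4)(3/4) = 0.079102; P(data | bowl D) = (3/4)(3/4)(1/4)(3/4)(3/4) = 0.079102.
The prior-weighted likelihoods are 1/4 · 0.0047599 = 0.00119, 1/4 · 0.065844 = 0.016461, 1/4 · 0.079102 = 0.019775, 1/4 · 0.079102 = 0.019775; these sum to 0.057202.
By Bayes' rule, P(bowl D | data) = (0.019775) / (0.057202) = 0.34571.

0.3457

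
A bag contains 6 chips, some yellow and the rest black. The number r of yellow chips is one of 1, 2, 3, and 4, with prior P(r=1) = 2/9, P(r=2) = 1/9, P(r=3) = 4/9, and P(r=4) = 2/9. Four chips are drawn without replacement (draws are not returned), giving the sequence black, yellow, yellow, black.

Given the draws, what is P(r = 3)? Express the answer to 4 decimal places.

The likelihood of the observed sequence under each hypothesis: P(data | r = 1) = (5/6)(1/5)(0/4) = 0; P(data | r = 2) = (4/6)(2/5)(1/4)(3/3) = 1/15; P(data | r = 3) = (3/6)(3/5)(2/4)(2/3) = 1/10; P(data | r = 4) = (2/6)(4/5)(3/4)(1/3) = 1/15.
The prior-weighted likelihoods are 2/9 · 0 = 0, 1/9 · 1/15 = 1/135, 4/9 · 1/10 = 2/45, 2/9 · 1/15 = 2/135; with total 1/15.
Therefore the posterior P(r = 3 | data) = (2/45) / (1/15) = 2/3.

0.6667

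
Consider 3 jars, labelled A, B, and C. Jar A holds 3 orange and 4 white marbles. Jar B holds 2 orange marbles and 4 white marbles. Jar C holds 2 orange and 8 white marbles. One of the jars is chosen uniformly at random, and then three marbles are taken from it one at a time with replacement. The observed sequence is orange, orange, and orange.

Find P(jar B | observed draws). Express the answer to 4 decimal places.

0.2993

The likelihood of the observed sequence under each hypothesis: P(data | jar A) = (3/7)(3/7)(3/7) = 0.078717; P(data | jar B) = (2/6)(2/6)(2/6) = 0.037037; P(data | jar C) = (2/10)(2/10)(2/10) = 0.008.
Weighting by the prior gives 1/3 · 0.078717 = 0.026239, 1/3 · 0.037037 = 0.012346, 1/3 · 0.008 = 0.0026667; summing to 0.041251.
By Bayes' rule, P(jar B | data) = (0.012346) / (0.041251) = 0.29928.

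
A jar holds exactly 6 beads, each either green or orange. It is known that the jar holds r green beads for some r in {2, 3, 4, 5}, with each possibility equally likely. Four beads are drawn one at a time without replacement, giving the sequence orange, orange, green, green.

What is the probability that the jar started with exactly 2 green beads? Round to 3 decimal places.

0.286

For each hypothesis, P(data | H) works out to: P(data | r = 2) = (4/6)(3/5)(2/4)(1/3) = 1/15; P(data | r = 3) = (3/6)(2/5)(3/4)(2/3) = 1/10; P(data | r = 4) = (2/6)(1/5)(4/4)(3/3) = 1/15; P(data | r = 5) = (1/6)(0/5) = 0.
Weighting by the prior gives 1/4 · 1/15 = 1/60, 1/4 · 1/10 = 1/40, 1/4 · 1/15 = 1/60, 1/4 · 0 = 0; with total 7/120.
Hence P(r = 2 | data) = (1/60) / (7/120) = 2/7.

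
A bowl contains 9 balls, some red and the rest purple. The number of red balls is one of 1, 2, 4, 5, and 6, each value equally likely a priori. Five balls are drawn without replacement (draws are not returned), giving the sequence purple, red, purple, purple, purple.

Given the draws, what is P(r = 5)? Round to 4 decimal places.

0.0303

Compute the likelihood of the observed sequence for each case: P(data | r = 1) = (8/9)(1/8)(7/7)(6/6)(5/5) = 1/9; P(data | r = 2) = (7/9)(2/8)(6/7)(5/6)(4/5) = 1/9; P(data | r = 4) = (5/9)(4/8)(4/7)(3/6)(2/5) = 2/63; P(data | r = 5) = (4/9)(5/8)(3/7)(2/6)(1/5) = 1/126; P(data | r = 6) = (3/9)(6/8)(2/7)(1/6)(0/5) = 0.
The prior-weighted likelihoods are 1/5 · 1/9 = 1/45, 1/5 · 1/9 = 1/45, 1/5 · 2/63 = 2/315, 1/5 · 1/126 = 1/630, 1/5 · 0 = 0; summing to 11/210.
Therefore the posterior P(r = 5 | data) = (1/630) / (11/210) = 1/33.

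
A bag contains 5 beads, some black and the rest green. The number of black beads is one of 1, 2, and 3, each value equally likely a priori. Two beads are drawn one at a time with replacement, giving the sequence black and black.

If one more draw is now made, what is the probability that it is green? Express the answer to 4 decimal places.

0.4857

The likelihood of the observed sequence under each hypothesis: P(data | r = 1) = (1/5)(1/5) = 1/25; P(data | r = 2) = (2/5)(2/5) = 4/25; P(data | r = 3) = (3/5)(3/5) = 9/25.
Multiplying each by its prior: 1/3 · 1/25 = 1/75, 1/3 · 4/25 = 4/75, 1/3 · 9/25 = 3/25; with total 14/75.
Normalising, the posterior is P(r = 1 | data) = 1/14, P(r = 2 | data) = 2/7, P(r = 3 | data) = 9/14.
The predictive probability is P(green next | data) = (4/5)(1/14) + (3/5)(2/7) + (2/5)(9/14) = 17/35.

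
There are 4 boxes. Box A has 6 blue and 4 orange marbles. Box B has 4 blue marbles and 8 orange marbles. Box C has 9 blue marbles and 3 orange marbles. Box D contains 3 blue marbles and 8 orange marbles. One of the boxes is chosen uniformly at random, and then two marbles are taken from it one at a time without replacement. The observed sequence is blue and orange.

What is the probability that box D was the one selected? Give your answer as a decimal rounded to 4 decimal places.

0.2341

Compute the likelihood of the observed sequence for each case: P(data | box A) = (6/10)(4/9) = 4/15; P(data | box B) = (4/12)(8/11) = 8/33; P(data | box C) = (9/12)(3/11) = 9/44; P(data | box D) = (3/11)(8/10) = 12/55.
Weighting by the prior gives 1/4 · 4/15 = 1/15, 1/4 · 8/33 = 2/33, 1/4 · 9/44 = 9/176, 1/4 · 12/55 = 3/55; with total 41/176.
Therefore the posterior P(box D | data) = (3/55) / (41/176) = 48/205.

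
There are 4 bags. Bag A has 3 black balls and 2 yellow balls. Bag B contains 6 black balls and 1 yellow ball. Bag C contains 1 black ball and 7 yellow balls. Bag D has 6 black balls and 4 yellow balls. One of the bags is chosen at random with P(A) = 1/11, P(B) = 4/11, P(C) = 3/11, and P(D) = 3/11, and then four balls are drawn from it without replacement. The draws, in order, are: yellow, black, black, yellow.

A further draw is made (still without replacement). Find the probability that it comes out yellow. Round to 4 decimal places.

0.2273

For each hypothesis, P(data | H) works out to: P(data | bag A) = (2/5)(3/4)(2/3)(1/2) = 1/10; P(data | bag B) = (1/7)(6/6)(5/5)(0/4) = 0; P(data | bag C) = (7/8)(1/7)(0/6) = 0; P(data | bag D) = (4/10)(6/9)(5/8)(3/7) = 1/14.
The prior-weighted likelihoods are 1/11 · 1/10 = 1/110, 4/11 · 0 = 0, 3/11 · 0 = 0, 3/11 · 1/14 = 3/154; with total 1/35.
The posterior is then P(bag A | data) = 7/22, P(bag B | data) = 0, P(bag C | data) = 0, P(bag D | data) = 15/22.
The predictive probability is P(yellow next | data) = (0)(7/22) + (1/3)(15/22) = 5/22.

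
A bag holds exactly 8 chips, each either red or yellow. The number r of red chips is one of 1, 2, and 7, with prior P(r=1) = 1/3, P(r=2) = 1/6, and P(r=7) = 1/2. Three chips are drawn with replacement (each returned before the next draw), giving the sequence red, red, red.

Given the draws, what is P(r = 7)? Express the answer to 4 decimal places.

Under each hypothesis, the probability of the observed sequence is: P(data | r = 1) = (1/8)(1/8)(1/8) = 0.0019531; P(data | r = 2) = (2/8)(2/8)(2/8) = 0.015625; P(data | r = 7) = (7/8)(7/8)(7/8) = 0.66992.
The prior-weighted likelihoods are 1/3 · 0.0019531 = 0.00065104, 1/6 · 0.015625 = 0.0026042, 1/2 · 0.66992 = 0.33496; summing to 0.33822.
By Bayes' rule, P(r = 7 | data) = (0.33496) / (0.33822) = 0.99038.

0.9904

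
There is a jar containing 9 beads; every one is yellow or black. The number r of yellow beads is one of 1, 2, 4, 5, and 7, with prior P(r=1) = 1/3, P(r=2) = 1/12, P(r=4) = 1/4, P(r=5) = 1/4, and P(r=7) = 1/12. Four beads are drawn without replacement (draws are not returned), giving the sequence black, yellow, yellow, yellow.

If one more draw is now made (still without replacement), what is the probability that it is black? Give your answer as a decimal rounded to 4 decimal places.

The likelihood of the observed sequence under each hypothesis: P(data | r = 1) = (8/9)(1/8)(0/7) = 0; P(data | r = 2) = (7/9)(2/8)(1/7)(0/6) = 0; P(data | r = 4) = (5/9)(4/8)(3/7)(2/6) = 0.039683; P(data | r = 5) = (4/9)(5/8)(4/7)(3/6) = 0.079365; P(data | r = 7) = (2/9)(7/8)(6/7)(5/6) = 0.13889.
Multiplying each by its prior: 1/3 · 0 = 0, 1/12 · 0 = 0, 1/4 · 0.039683 = 0.0099206, 1/4 · 0.079365 = 0.019841, 1/12 · 0.13889 = 0.011574; with total 0.041336.
Normalising, the posterior is P(r = 1 | data) = 0, P(r = 2 | data) = 0, P(r = 4 | data) = 0.24, P(r = 5 | data) = 0.48, P(r = 7 | data) = 0.28.
Averaging over the posterior, P(black next | data) = (4/5)(0.24) + (3/5)(0.48) + (1/5)(0.28) = 0.536.

0.5360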